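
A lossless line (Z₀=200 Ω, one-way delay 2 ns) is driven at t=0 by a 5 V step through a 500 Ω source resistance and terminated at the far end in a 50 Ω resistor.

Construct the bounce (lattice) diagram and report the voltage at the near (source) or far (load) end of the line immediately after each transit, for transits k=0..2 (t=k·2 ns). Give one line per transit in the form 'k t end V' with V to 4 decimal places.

0 0 source 1.4286
1 2 load 0.5714
2 4 source 0.2041

Γ_L=-0.600000, Γ_S=0.428571; launch V₁=5·200/700=1.428571
k=0 src: V=1.4286
k=1 load: inc=1.428571, refl=1.428571·-0.600000=-0.8571; V=0.000000+1.428571+-0.857143=0.5714
k=2 src: inc=-0.857143, refl=-0.857143·0.428571=-0.3673; V=1.428571+-0.857143+-0.367347=0.2041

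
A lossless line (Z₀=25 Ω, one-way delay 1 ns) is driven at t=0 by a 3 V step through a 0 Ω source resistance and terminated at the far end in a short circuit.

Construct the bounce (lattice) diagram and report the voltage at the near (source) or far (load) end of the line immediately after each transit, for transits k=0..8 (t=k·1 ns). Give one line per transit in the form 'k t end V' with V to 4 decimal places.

Γ_L=-1.000000, Γ_S=-1.000000; launch V₁=3·25/25=3.000000
k=0 src: V=3.0000
k=1 load: inc=3.000000, refl=3.000000·-1.000000=-3.0000; V=0.000000+3.000000+-3.000000=0.0000
k=2 src: inc=-3.000000, refl=-3.000000·-1.000000=3.0000; V=3.000000+-3.000000+3.000000=3.0000
k=3 load: inc=3.000000, refl=3.000000·-1.000000=-3.0000; V=0.000000+3.000000+-3.000000=0.0000
k=4 src: inc=-3.000000, refl=-3.000000·-1.000000=3.0000; V=3.000000+-3.000000+3.000000=3.0000
k=5 load: inc=3.000000, refl=3.000000·-1.000000=-3.0000; V=0.000000+3.000000+-3.000000=0.0000
k=6 src: inc=-3.000000, refl=-3.000000·-1.000000=3.0000; V=3.000000+-3.000000+3.000000=3.0000
k=7 load: inc=3.000000, refl=3.000000·-1.000000=-3.0000; V=0.000000+3.000000+-3.000000=0.0000
k=8 src: inc=-3.000000, refl=-3.000000·-1.000000=3.0000; V=3.000000+-3.000000+3.000000=3.0000

0 0 source 3.0000
1 1 load 0.0000
2 2 source 3.0000
3 3 load 0.0000
4 4 source 3.0000
5 5 load 0.0000
6 6 source 3.0000
7 7 load 0.0000
8 8 source 3.0000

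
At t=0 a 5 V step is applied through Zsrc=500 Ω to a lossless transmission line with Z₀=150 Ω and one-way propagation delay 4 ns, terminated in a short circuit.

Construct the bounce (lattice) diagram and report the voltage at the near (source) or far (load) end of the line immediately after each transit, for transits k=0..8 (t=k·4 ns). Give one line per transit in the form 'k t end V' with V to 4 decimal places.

0 0 source 1.1538
1 4 load 0.0000
2 8 source -0.6213
3 12 load 0.0000
4 16 source 0.3345
5 20 load 0.0000
6 24 source -0.1801
7 28 load 0.0000
8 32 source 0.0970

Γ_L=-1.000000, Γ_S=0.538462; launch V₁=5·150/650=1.153846
k=0 src: V=1.1538
k=1 load: inc=1.153846, refl=1.153846·-1.000000=-1.1538; V=0.000000+1.153846+-1.153846=0.0000
k=2 src: inc=-1.153846, refl=-1.153846·0.538462=-0.6213; V=1.153846+-1.153846+-0.621302=-0.6213
k=3 load: inc=-0.621302, refl=-0.621302·-1.000000=0.6213; V=0.000000+-0.621302+0.621302=0.0000
k=4 src: inc=0.621302, refl=0.621302·0.538462=0.3345; V=-0.621302+0.621302+0.334547=0.3345
k=5 load: inc=0.334547, refl=0.334547·-1.000000=-0.3345; V=0.000000+0.334547+-0.334547=0.0000
k=6 src: inc=-0.334547, refl=-0.334547·0.538462=-0.1801; V=0.334547+-0.334547+-0.180141=-0.1801
k=7 load: inc=-0.180141, refl=-0.180141·-1.000000=0.1801; V=0.000000+-0.180141+0.180141=0.0000
k=8 src: inc=0.180141, refl=0.180141·0.538462=0.0970; V=-0.180141+0.180141+0.096999=0.0970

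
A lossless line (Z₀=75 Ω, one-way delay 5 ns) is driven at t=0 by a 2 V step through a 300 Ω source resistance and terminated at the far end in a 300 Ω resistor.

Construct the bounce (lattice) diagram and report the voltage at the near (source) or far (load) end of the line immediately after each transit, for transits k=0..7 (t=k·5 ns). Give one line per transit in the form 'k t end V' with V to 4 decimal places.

0 0 source 0.4000
1 5 load 0.6400
2 10 source 0.7840
3 15 load 0.8704
4 20 source 0.9222
5 25 load 0.9533
6 30 source 0.9720
7 35 load 0.9832

Γ_L=0.600000, Γ_S=0.600000; launch V₁=2·75/375=0.400000
k=0 src: V=0.4000
k=1 load: inc=0.400000, refl=0.400000·0.600000=0.2400; V=0.000000+0.400000+0.240000=0.6400
k=2 src: inc=0.240000, refl=0.240000·0.600000=0.1440; V=0.400000+0.240000+0.144000=0.7840
k=3 load: inc=0.144000, refl=0.144000·0.600000=0.0864; V=0.640000+0.144000+0.086400=0.8704
k=4 src: inc=0.086400, refl=0.086400·0.600000=0.0518; V=0.784000+0.086400+0.051840=0.9222
k=5 load: inc=0.051840, refl=0.051840·0.600000=0.0311; V=0.870400+0.051840+0.031104=0.9533
k=6 src: inc=0.031104, refl=0.031104·0.600000=0.0187; V=0.922240+0.031104+0.018662=0.9720
k=7 load: inc=0.018662, refl=0.018662·0.600000=0.0112; V=0.953344+0.018662+0.011197=0.9832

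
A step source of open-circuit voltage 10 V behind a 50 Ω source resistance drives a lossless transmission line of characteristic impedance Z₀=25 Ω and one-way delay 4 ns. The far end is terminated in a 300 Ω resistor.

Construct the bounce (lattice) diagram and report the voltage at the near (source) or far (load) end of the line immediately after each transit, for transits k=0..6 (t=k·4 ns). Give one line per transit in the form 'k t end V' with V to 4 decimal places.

0 0 source 3.3333
1 4 load 6.1538
2 8 source 7.0940
3 12 load 7.8895
4 16 source 8.1547
5 20 load 8.3791
6 24 source 8.4539

Γ_L=0.846154, Γ_S=0.333333; launch V₁=10·25/75=3.333333
k=0 src: V=3.3333
k=1 load: inc=3.333333, refl=3.333333·0.846154=2.8205; V=0.000000+3.333333+2.820513=6.1538
k=2 src: inc=2.820513, refl=2.820513·0.333333=0.9402; V=3.333333+2.820513+0.940171=7.0940
k=3 load: inc=0.940171, refl=0.940171·0.846154=0.7955; V=6.153846+0.940171+0.795529=7.8895
k=4 src: inc=0.795529, refl=0.795529·0.333333=0.2652; V=7.094017+0.795529+0.265176=8.1547
k=5 load: inc=0.265176, refl=0.265176·0.846154=0.2244; V=7.889546+0.265176+0.224380=8.3791
k=6 src: inc=0.224380, refl=0.224380·0.333333=0.0748; V=8.154723+0.224380+0.074793=8.4539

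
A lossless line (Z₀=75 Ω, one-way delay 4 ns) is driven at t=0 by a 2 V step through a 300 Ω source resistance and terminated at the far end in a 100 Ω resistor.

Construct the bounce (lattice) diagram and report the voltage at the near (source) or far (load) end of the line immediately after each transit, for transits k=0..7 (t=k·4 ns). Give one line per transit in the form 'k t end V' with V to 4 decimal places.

Γ_L=0.142857, Γ_S=0.600000; launch V₁=2·75/375=0.400000
k=0 src: V=0.4000
k=1 load: inc=0.400000, refl=0.400000·0.142857=0.0571; V=0.000000+0.400000+0.057143=0.4571
k=2 src: inc=0.057143, refl=0.057143·0.600000=0.0343; V=0.400000+0.057143+0.034286=0.4914
k=3 load: inc=0.034286, refl=0.034286·0.142857=0.0049; V=0.457143+0.034286+0.004898=0.4963
k=4 src: inc=0.004898, refl=0.004898·0.600000=0.0029; V=0.491429+0.004898+0.002939=0.4993
k=5 load: inc=0.002939, refl=0.002939·0.142857=0.0004; V=0.496327+0.002939+0.000420=0.4997
k=6 src: inc=0.000420, refl=0.000420·0.600000=0.0003; V=0.499265+0.000420+0.000252=0.4999
k=7 load: inc=0.000252, refl=0.000252·0.142857=0.0000; V=0.499685+0.000252+0.000036=0.5000

0 0 source 0.4000
1 4 load 0.4571
2 8 source 0.4914
3 12 load 0.4963
4 16 source 0.4993
5 20 load 0.4997
6 24 source 0.4999
7 28 load 0.5000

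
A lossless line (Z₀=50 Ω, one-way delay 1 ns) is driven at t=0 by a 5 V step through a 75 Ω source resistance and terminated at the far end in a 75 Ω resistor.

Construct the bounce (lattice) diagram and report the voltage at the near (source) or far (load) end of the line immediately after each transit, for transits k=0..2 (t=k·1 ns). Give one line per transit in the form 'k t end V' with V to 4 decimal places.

0 0 source 2.0000
1 1 load 2.4000
2 2 source 2.4800

Γ_L=0.200000, Γ_S=0.200000; launch V₁=5·50/125=2.000000
k=0 src: V=2.0000
k=1 load: inc=2.000000, refl=2.000000·0.200000=0.4000; V=0.000000+2.000000+0.400000=2.4000
k=2 src: inc=0.400000, refl=0.400000·0.200000=0.0800; V=2.000000+0.400000+0.080000=2.4800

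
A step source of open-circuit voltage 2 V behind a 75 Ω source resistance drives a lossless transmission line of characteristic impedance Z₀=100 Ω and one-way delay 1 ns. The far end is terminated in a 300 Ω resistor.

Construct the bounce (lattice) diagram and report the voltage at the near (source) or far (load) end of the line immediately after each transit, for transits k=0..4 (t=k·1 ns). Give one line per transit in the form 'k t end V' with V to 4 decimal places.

Γ_L=0.500000, Γ_S=-0.142857; launch V₁=2·100/175=1.142857
k=0 src: V=1.1429
k=1 load: inc=1.142857, refl=1.142857·0.500000=0.5714; V=0.000000+1.142857+0.571429=1.7143
k=2 src: inc=0.571429, refl=0.571429·-0.142857=-0.0816; V=1.142857+0.571429+-0.081633=1.6327
k=3 load: inc=-0.081633, refl=-0.081633·0.500000=-0.0408; V=1.714286+-0.081633+-0.040816=1.5918
k=4 src: inc=-0.040816, refl=-0.040816·-0.142857=0.0058; V=1.632653+-0.040816+0.005831=1.5977

0 0 source 1.1429
1 1 load 1.7143
2 2 source 1.6327
3 3 load 1.5918
4 4 source 1.5977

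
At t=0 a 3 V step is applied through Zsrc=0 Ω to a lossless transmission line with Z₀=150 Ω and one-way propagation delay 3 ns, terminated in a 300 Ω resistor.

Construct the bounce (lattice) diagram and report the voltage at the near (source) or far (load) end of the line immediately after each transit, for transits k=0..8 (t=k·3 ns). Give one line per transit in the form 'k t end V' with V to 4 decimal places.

Γ_L=0.333333, Γ_S=-1.000000; launch V₁=3·150/150=3.000000
k=0 src: V=3.0000
k=1 load: inc=3.000000, refl=3.000000·0.333333=1.0000; V=0.000000+3.000000+1.000000=4.0000
k=2 src: inc=1.000000, refl=1.000000·-1.000000=-1.0000; V=3.000000+1.000000+-1.000000=3.0000
k=3 load: inc=-1.000000, refl=-1.000000·0.333333=-0.3333; V=4.000000+-1.000000+-0.333333=2.6667
k=4 src: inc=-0.333333, refl=-0.333333·-1.000000=0.3333; V=3.000000+-0.333333+0.333333=3.0000
k=5 load: inc=0.333333, refl=0.333333·0.333333=0.1111; V=2.666667+0.333333+0.111111=3.1111
k=6 src: inc=0.111111, refl=0.111111·-1.000000=-0.1111; V=3.000000+0.111111+-0.111111=3.0000
k=7 load: inc=-0.111111, refl=-0.111111·0.333333=-0.0370; V=3.111111+-0.111111+-0.037037=2.9630
k=8 src: inc=-0.037037, refl=-0.037037·-1.000000=0.0370; V=3.000000+-0.037037+0.037037=3.0000

0 0 source 3.0000
1 3 load 4.0000
2 6 source 3.0000
3 9 load 2.6667
4 12 source 3.0000
5 15 load 3.1111
6 18 source 3.0000
7 21 load 2.9630
8 24 source 3.0000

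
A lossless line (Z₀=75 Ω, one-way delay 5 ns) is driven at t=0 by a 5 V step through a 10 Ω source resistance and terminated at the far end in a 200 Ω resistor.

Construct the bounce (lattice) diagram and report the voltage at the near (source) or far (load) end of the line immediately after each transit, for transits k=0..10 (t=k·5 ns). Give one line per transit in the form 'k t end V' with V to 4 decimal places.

0 0 source 4.4118
1 5 load 6.4171
2 10 source 4.8836
3 15 load 4.1866
4 20 source 4.7196
5 25 load 4.9619
6 30 source 4.7766
7 35 load 4.6924
8 40 source 4.7568
9 45 load 4.7861
10 50 source 4.7637

Γ_L=0.454545, Γ_S=-0.764706; launch V₁=5·75/85=4.411765
k=0 src: V=4.4118
k=1 load: inc=4.411765, refl=4.411765·0.454545=2.0053; V=0.000000+4.411765+2.005348=6.4171
k=2 src: inc=2.005348, refl=2.005348·-0.764706=-1.5335; V=4.411765+2.005348+-1.533501=4.8836
k=3 load: inc=-1.533501, refl=-1.533501·0.454545=-0.6970; V=6.417112+-1.533501+-0.697046=4.1866
k=4 src: inc=-0.697046, refl=-0.697046·-0.764706=0.5330; V=4.883611+-0.697046+0.533035=4.7196
k=5 load: inc=0.533035, refl=0.533035·0.454545=0.2423; V=4.186565+0.533035+0.242289=4.9619
k=6 src: inc=0.242289, refl=0.242289·-0.764706=-0.1853; V=4.719600+0.242289+-0.185280=4.7766
k=7 load: inc=-0.185280, refl=-0.185280·0.454545=-0.0842; V=4.961889+-0.185280+-0.084218=4.6924
k=8 src: inc=-0.084218, refl=-0.084218·-0.764706=0.0644; V=4.776609+-0.084218+0.064402=4.7568
k=9 load: inc=0.064402, refl=0.064402·0.454545=0.0293; V=4.692391+0.064402+0.029274=4.7861
k=10 src: inc=0.029274, refl=0.029274·-0.764706=-0.0224; V=4.756793+0.029274+-0.022386=4.7637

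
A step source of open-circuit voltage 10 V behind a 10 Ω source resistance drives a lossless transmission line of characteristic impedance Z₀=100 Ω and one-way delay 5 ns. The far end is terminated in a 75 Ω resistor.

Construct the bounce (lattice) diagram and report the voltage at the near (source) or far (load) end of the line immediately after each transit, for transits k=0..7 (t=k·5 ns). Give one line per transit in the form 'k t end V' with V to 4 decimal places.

Γ_L=-0.142857, Γ_S=-0.818182; launch V₁=10·100/110=9.090909
k=0 src: V=9.0909
k=1 load: inc=9.090909, refl=9.090909·-0.142857=-1.2987; V=0.000000+9.090909+-1.298701=7.7922
k=2 src: inc=-1.298701, refl=-1.298701·-0.818182=1.0626; V=9.090909+-1.298701+1.062574=8.8548
k=3 load: inc=1.062574, refl=1.062574·-0.142857=-0.1518; V=7.792208+1.062574+-0.151796=8.7030
k=4 src: inc=-0.151796, refl=-0.151796·-0.818182=0.1242; V=8.854782+-0.151796+0.124197=8.8272
k=5 load: inc=0.124197, refl=0.124197·-0.142857=-0.0177; V=8.702985+0.124197+-0.017742=8.8094
k=6 src: inc=-0.017742, refl=-0.017742·-0.818182=0.0145; V=8.827182+-0.017742+0.014517=8.8240
k=7 load: inc=0.014517, refl=0.014517·-0.142857=-0.0021; V=8.809440+0.014517+-0.002074=8.8219

0 0 source 9.0909
1 5 load 7.7922
2 10 source 8.8548
3 15 load 8.7030
4 20 source 8.8272
5 25 load 8.8094
6 30 source 8.8240
7 35 load 8.8219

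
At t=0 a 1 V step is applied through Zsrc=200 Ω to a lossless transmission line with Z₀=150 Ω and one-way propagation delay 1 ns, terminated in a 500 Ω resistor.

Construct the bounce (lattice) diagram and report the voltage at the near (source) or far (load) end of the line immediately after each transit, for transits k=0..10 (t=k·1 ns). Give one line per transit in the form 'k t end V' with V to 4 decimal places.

Γ_L=0.538462, Γ_S=0.142857; launch V₁=1·150/350=0.428571
k=0 src: V=0.4286
k=1 load: inc=0.428571, refl=0.428571·0.538462=0.2308; V=0.000000+0.428571+0.230769=0.6593
k=2 src: inc=0.230769, refl=0.230769·0.142857=0.0330; V=0.428571+0.230769+0.032967=0.6923
k=3 load: inc=0.032967, refl=0.032967·0.538462=0.0178; V=0.659341+0.032967+0.017751=0.7101
k=4 src: inc=0.017751, refl=0.017751·0.142857=0.0025; V=0.692308+0.017751+0.002536=0.7126
k=5 load: inc=0.002536, refl=0.002536·0.538462=0.0014; V=0.710059+0.002536+0.001365=0.7140
k=6 src: inc=0.001365, refl=0.001365·0.142857=0.0002; V=0.712595+0.001365+0.000195=0.7142
k=7 load: inc=0.000195, refl=0.000195·0.538462=0.0001; V=0.713961+0.000195+0.000105=0.7143
k=8 src: inc=0.000105, refl=0.000105·0.142857=0.0000; V=0.714156+0.000105+0.000015=0.7143
k=9 load: inc=0.000015, refl=0.000015·0.538462=0.0000; V=0.714261+0.000015+0.000008=0.7143
k=10 src: inc=0.000008, refl=0.000008·0.142857=0.0000; V=0.714276+0.000008+0.000001=0.7143

0 0 source 0.4286
1 1 load 0.6593
2 2 source 0.6923
3 3 load 0.7101
4 4 source 0.7126
5 5 load 0.7140
6 6 source 0.7142
7 7 load 0.7143
8 8 source 0.7143
9 9 load 0.7143
10 10 source 0.7143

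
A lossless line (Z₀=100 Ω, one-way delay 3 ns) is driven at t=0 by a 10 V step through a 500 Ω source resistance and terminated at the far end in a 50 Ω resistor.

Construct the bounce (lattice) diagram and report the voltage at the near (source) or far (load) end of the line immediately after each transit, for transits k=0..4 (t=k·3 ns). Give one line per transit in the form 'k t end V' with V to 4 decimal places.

0 0 source 1.6667
1 3 load 1.1111
2 6 source 0.7407
3 9 load 0.8642
4 12 source 0.9465

Γ_L=-0.333333, Γ_S=0.666667; launch V₁=10·100/600=1.666667
k=0 src: V=1.6667
k=1 load: inc=1.666667, refl=1.666667·-0.333333=-0.5556; V=0.000000+1.666667+-0.555556=1.1111
k=2 src: inc=-0.555556, refl=-0.555556·0.666667=-0.3704; V=1.666667+-0.555556+-0.370370=0.7407
k=3 load: inc=-0.370370, refl=-0.370370·-0.333333=0.1235; V=1.111111+-0.370370+0.123457=0.8642
k=4 src: inc=0.123457, refl=0.123457·0.666667=0.0823; V=0.740741+0.123457+0.082305=0.9465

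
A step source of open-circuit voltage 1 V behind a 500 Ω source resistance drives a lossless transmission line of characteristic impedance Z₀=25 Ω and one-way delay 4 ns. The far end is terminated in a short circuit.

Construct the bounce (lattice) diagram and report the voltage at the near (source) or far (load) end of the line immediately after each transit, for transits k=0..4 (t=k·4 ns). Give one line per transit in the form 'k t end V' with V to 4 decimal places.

Γ_L=-1.000000, Γ_S=0.904762; launch V₁=1·25/525=0.047619
k=0 src: V=0.0476
k=1 load: inc=0.047619, refl=0.047619·-1.000000=-0.0476; V=0.000000+0.047619+-0.047619=0.0000
k=2 src: inc=-0.047619, refl=-0.047619·0.904762=-0.0431; V=0.047619+-0.047619+-0.043084=-0.0431
k=3 load: inc=-0.043084, refl=-0.043084·-1.000000=0.0431; V=0.000000+-0.043084+0.043084=0.0000
k=4 src: inc=0.043084, refl=0.043084·0.904762=0.0390; V=-0.043084+0.043084+0.038981=0.0390

0 0 source 0.0476
1 4 load 0.0000
2 8 source -0.0431
3 12 load 0.0000
4 16 source 0.0390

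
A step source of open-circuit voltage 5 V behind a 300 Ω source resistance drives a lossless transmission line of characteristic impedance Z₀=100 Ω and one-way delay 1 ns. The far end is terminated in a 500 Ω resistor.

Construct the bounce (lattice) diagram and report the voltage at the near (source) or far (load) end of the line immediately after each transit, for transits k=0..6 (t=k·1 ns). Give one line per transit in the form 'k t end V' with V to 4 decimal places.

Γ_L=0.666667, Γ_S=0.500000; launch V₁=5·100/400=1.250000
k=0 src: V=1.2500
k=1 load: inc=1.250000, refl=1.250000·0.666667=0.8333; V=0.000000+1.250000+0.833333=2.0833
k=2 src: inc=0.833333, refl=0.833333·0.500000=0.4167; V=1.250000+0.833333+0.416667=2.5000
k=3 load: inc=0.416667, refl=0.416667·0.666667=0.2778; V=2.083333+0.416667+0.277778=2.7778
k=4 src: inc=0.277778, refl=0.277778·0.500000=0.1389; V=2.500000+0.277778+0.138889=2.9167
k=5 load: inc=0.138889, refl=0.138889·0.666667=0.0926; V=2.777778+0.138889+0.092593=3.0093
k=6 src: inc=0.092593, refl=0.092593·0.500000=0.0463; V=2.916667+0.092593+0.046296=3.0556

0 0 source 1.2500
1 1 load 2.0833
2 2 source 2.5000
3 3 load 2.7778
4 4 source 2.9167
5 5 load 3.0093
6 6 source 3.0556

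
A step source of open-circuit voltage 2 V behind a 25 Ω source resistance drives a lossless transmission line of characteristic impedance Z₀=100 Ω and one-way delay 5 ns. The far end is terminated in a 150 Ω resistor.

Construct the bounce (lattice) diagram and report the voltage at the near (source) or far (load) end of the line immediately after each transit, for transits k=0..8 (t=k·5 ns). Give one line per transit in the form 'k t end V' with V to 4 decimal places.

Γ_L=0.200000, Γ_S=-0.600000; launch V₁=2·100/125=1.600000
k=0 src: V=1.6000
k=1 load: inc=1.600000, refl=1.600000·0.200000=0.3200; V=0.000000+1.600000+0.320000=1.9200
k=2 src: inc=0.320000, refl=0.320000·-0.600000=-0.1920; V=1.600000+0.320000+-0.192000=1.7280
k=3 load: inc=-0.192000, refl=-0.192000·0.200000=-0.0384; V=1.920000+-0.192000+-0.038400=1.6896
k=4 src: inc=-0.038400, refl=-0.038400·-0.600000=0.0230; V=1.728000+-0.038400+0.023040=1.7126
k=5 load: inc=0.023040, refl=0.023040·0.200000=0.0046; V=1.689600+0.023040+0.004608=1.7172
k=6 src: inc=0.004608, refl=0.004608·-0.600000=-0.0028; V=1.712640+0.004608+-0.002765=1.7145
k=7 load: inc=-0.002765, refl=-0.002765·0.200000=-0.0006; V=1.717248+-0.002765+-0.000553=1.7139
k=8 src: inc=-0.000553, refl=-0.000553·-0.600000=0.0003; V=1.714483+-0.000553+0.000332=1.7143

0 0 source 1.6000
1 5 load 1.9200
2 10 source 1.7280
3 15 load 1.6896
4 20 source 1.7126
5 25 load 1.7172
6 30 source 1.7145
7 35 load 1.7139
8 40 source 1.7143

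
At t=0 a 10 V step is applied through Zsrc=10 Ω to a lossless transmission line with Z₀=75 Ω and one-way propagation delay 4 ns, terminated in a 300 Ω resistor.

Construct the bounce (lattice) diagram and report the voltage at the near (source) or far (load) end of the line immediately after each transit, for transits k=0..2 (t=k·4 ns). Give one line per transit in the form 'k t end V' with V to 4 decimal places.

Γ_L=0.600000, Γ_S=-0.764706; launch V₁=10·75/85=8.823529
k=0 src: V=8.8235
k=1 load: inc=8.823529, refl=8.823529·0.600000=5.2941; V=0.000000+8.823529+5.294118=14.1176
k=2 src: inc=5.294118, refl=5.294118·-0.764706=-4.0484; V=8.823529+5.294118+-4.048443=10.0692

0 0 source 8.8235
1 4 load 14.1176
2 8 source 10.0692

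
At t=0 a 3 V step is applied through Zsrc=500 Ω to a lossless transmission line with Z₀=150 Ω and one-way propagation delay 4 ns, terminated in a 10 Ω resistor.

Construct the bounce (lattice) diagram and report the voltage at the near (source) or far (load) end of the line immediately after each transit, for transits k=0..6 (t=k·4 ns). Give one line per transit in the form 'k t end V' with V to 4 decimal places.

Γ_L=-0.875000, Γ_S=0.538462; launch V₁=3·150/650=0.692308
k=0 src: V=0.6923
k=1 load: inc=0.692308, refl=0.692308·-0.875000=-0.6058; V=0.000000+0.692308+-0.605769=0.0865
k=2 src: inc=-0.605769, refl=-0.605769·0.538462=-0.3262; V=0.692308+-0.605769+-0.326183=-0.2396
k=3 load: inc=-0.326183, refl=-0.326183·-0.875000=0.2854; V=0.086538+-0.326183+0.285411=0.0458
k=4 src: inc=0.285411, refl=0.285411·0.538462=0.1537; V=-0.239645+0.285411+0.153683=0.1994
k=5 load: inc=0.153683, refl=0.153683·-0.875000=-0.1345; V=0.045766+0.153683+-0.134472=0.0650
k=6 src: inc=-0.134472, refl=-0.134472·0.538462=-0.0724; V=0.199448+-0.134472+-0.072408=-0.0074

0 0 source 0.6923
1 4 load 0.0865
2 8 source -0.2396
3 12 load 0.0458
4 16 source 0.1994
5 20 load 0.0650
6 24 source -0.0074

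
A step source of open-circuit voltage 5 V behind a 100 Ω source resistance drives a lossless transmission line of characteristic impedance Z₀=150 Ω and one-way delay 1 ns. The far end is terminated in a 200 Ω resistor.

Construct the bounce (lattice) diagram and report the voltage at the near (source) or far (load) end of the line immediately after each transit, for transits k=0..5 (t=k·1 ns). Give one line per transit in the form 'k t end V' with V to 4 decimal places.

Γ_L=0.142857, Γ_S=-0.200000; launch V₁=5·150/250=3.000000
k=0 src: V=3.0000
k=1 load: inc=3.000000, refl=3.000000·0.142857=0.4286; V=0.000000+3.000000+0.428571=3.4286
k=2 src: inc=0.428571, refl=0.428571·-0.200000=-0.0857; V=3.000000+0.428571+-0.085714=3.3429
k=3 load: inc=-0.085714, refl=-0.085714·0.142857=-0.0122; V=3.428571+-0.085714+-0.012245=3.3306
k=4 src: inc=-0.012245, refl=-0.012245·-0.200000=0.0024; V=3.342857+-0.012245+0.002449=3.3331
k=5 load: inc=0.002449, refl=0.002449·0.142857=0.0003; V=3.330612+0.002449+0.000350=3.3334

0 0 source 3.0000
1 1 load 3.4286
2 2 source 3.3429
3 3 load 3.3306
4 4 source 3.3331
5 5 load 3.3334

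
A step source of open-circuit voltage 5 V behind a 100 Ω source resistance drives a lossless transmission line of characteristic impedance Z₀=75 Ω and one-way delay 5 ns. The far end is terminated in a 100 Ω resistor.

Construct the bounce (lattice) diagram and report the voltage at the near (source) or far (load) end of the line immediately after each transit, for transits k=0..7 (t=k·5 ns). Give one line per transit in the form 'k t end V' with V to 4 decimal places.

0 0 source 2.1429
1 5 load 2.4490
2 10 source 2.4927
3 15 load 2.4990
4 20 source 2.4999
5 25 load 2.5000
6 30 source 2.5000
7 35 load 2.5000

Γ_L=0.142857, Γ_S=0.142857; launch V₁=5·75/175=2.142857
k=0 src: V=2.1429
k=1 load: inc=2.142857, refl=2.142857·0.142857=0.3061; V=0.000000+2.142857+0.306122=2.4490
k=2 src: inc=0.306122, refl=0.306122·0.142857=0.0437; V=2.142857+0.306122+0.043732=2.4927
k=3 load: inc=0.043732, refl=0.043732·0.142857=0.0062; V=2.448980+0.043732+0.006247=2.4990
k=4 src: inc=0.006247, refl=0.006247·0.142857=0.0009; V=2.492711+0.006247+0.000892=2.4999
k=5 load: inc=0.000892, refl=0.000892·0.142857=0.0001; V=2.498959+0.000892+0.000127=2.5000
k=6 src: inc=0.000127, refl=0.000127·0.142857=0.0000; V=2.499851+0.000127+0.000018=2.5000
k=7 load: inc=0.000018, refl=0.000018·0.142857=0.0000; V=2.499979+0.000018+0.000003=2.5000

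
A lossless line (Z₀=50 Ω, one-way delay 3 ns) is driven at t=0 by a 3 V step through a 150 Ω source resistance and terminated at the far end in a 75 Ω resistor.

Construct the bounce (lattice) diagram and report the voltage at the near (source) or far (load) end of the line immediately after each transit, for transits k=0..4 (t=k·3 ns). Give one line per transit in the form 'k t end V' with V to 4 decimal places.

0 0 source 0.7500
1 3 load 0.9000
2 6 source 0.9750
3 9 load 0.9900
4 12 source 0.9975

Γ_L=0.200000, Γ_S=0.500000; launch V₁=3·50/200=0.750000
k=0 src: V=0.7500
k=1 load: inc=0.750000, refl=0.750000·0.200000=0.1500; V=0.000000+0.750000+0.150000=0.9000
k=2 src: inc=0.150000, refl=0.150000·0.500000=0.0750; V=0.750000+0.150000+0.075000=0.9750
k=3 load: inc=0.075000, refl=0.075000·0.200000=0.0150; V=0.900000+0.075000+0.015000=0.9900
k=4 src: inc=0.015000, refl=0.015000·0.500000=0.0075; V=0.975000+0.015000+0.007500=0.9975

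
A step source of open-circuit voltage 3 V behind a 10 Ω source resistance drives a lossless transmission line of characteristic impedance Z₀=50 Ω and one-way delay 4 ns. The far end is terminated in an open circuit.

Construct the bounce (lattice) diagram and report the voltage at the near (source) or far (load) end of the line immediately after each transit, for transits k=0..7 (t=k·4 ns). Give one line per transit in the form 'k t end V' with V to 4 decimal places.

Γ_L=1.000000, Γ_S=-0.666667; launch V₁=3·50/60=2.500000
k=0 src: V=2.5000
k=1 load: inc=2.500000, refl=2.500000·1.000000=2.5000; V=0.000000+2.500000+2.500000=5.0000
k=2 src: inc=2.500000, refl=2.500000·-0.666667=-1.6667; V=2.500000+2.500000+-1.666667=3.3333
k=3 load: inc=-1.666667, refl=-1.666667·1.000000=-1.6667; V=5.000000+-1.666667+-1.666667=1.6667
k=4 src: inc=-1.666667, refl=-1.666667·-0.666667=1.1111; V=3.333333+-1.666667+1.111111=2.7778
k=5 load: inc=1.111111, refl=1.111111·1.000000=1.1111; V=1.666667+1.111111+1.111111=3.8889
k=6 src: inc=1.111111, refl=1.111111·-0.666667=-0.7407; V=2.777778+1.111111+-0.740741=3.1481
k=7 load: inc=-0.740741, refl=-0.740741·1.000000=-0.7407; V=3.888889+-0.740741+-0.740741=2.4074

0 0 source 2.5000
1 4 load 5.0000
2 8 source 3.3333
3 12 load 1.6667
4 16 source 2.7778
5 20 load 3.8889
6 24 source 3.1481
7 28 load 2.4074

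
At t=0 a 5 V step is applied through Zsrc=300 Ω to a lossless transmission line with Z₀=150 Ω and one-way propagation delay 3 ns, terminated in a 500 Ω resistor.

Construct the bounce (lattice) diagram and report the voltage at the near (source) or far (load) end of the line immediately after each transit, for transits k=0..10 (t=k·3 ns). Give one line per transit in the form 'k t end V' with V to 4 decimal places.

0 0 source 1.6667
1 3 load 2.5641
2 6 source 2.8632
3 9 load 3.0243
4 12 source 3.0780
5 15 load 3.1069
6 18 source 3.1166
7 21 load 3.1218
8 24 source 3.1235
9 27 load 3.1244
10 30 source 3.1247

Γ_L=0.538462, Γ_S=0.333333; launch V₁=5·150/450=1.666667
k=0 src: V=1.6667
k=1 load: inc=1.666667, refl=1.666667·0.538462=0.8974; V=0.000000+1.666667+0.897436=2.5641
k=2 src: inc=0.897436, refl=0.897436·0.333333=0.2991; V=1.666667+0.897436+0.299145=2.8632
k=3 load: inc=0.299145, refl=0.299145·0.538462=0.1611; V=2.564103+0.299145+0.161078=3.0243
k=4 src: inc=0.161078, refl=0.161078·0.333333=0.0537; V=2.863248+0.161078+0.053693=3.0780
k=5 load: inc=0.053693, refl=0.053693·0.538462=0.0289; V=3.024326+0.053693+0.028911=3.1069
k=6 src: inc=0.028911, refl=0.028911·0.333333=0.0096; V=3.078019+0.028911+0.009637=3.1166
k=7 load: inc=0.009637, refl=0.009637·0.538462=0.0052; V=3.106930+0.009637+0.005189=3.1218
k=8 src: inc=0.005189, refl=0.005189·0.333333=0.0017; V=3.116567+0.005189+0.001730=3.1235
k=9 load: inc=0.001730, refl=0.001730·0.538462=0.0009; V=3.121757+0.001730+0.000931=3.1244
k=10 src: inc=0.000931, refl=0.000931·0.333333=0.0003; V=3.123486+0.000931+0.000310=3.1247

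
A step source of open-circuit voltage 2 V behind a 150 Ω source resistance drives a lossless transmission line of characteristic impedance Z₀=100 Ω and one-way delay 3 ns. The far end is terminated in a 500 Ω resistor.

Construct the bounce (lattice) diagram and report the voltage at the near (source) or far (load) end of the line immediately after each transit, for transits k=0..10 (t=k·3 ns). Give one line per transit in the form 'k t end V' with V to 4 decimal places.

0 0 source 0.8000
1 3 load 1.3333
2 6 source 1.4400
3 9 load 1.5111
4 12 source 1.5253
5 15 load 1.5348
6 18 source 1.5367
7 21 load 1.5380
8 24 source 1.5382
9 27 load 1.5384
10 30 source 1.5384

Γ_L=0.666667, Γ_S=0.200000; launch V₁=2·100/250=0.800000
k=0 src: V=0.8000
k=1 load: inc=0.800000, refl=0.800000·0.666667=0.5333; V=0.000000+0.800000+0.533333=1.3333
k=2 src: inc=0.533333, refl=0.533333·0.200000=0.1067; V=0.800000+0.533333+0.106667=1.4400
k=3 load: inc=0.106667, refl=0.106667·0.666667=0.0711; V=1.333333+0.106667+0.071111=1.5111
k=4 src: inc=0.071111, refl=0.071111·0.200000=0.0142; V=1.440000+0.071111+0.014222=1.5253
k=5 load: inc=0.014222, refl=0.014222·0.666667=0.0095; V=1.511111+0.014222+0.009481=1.5348
k=6 src: inc=0.009481, refl=0.009481·0.200000=0.0019; V=1.525333+0.009481+0.001896=1.5367
k=7 load: inc=0.001896, refl=0.001896·0.666667=0.0013; V=1.534815+0.001896+0.001264=1.5380
k=8 src: inc=0.001264, refl=0.001264·0.200000=0.0003; V=1.536711+0.001264+0.000253=1.5382
k=9 load: inc=0.000253, refl=0.000253·0.666667=0.0002; V=1.537975+0.000253+0.000169=1.5384
k=10 src: inc=0.000169, refl=0.000169·0.200000=0.0000; V=1.538228+0.000169+0.000034=1.5384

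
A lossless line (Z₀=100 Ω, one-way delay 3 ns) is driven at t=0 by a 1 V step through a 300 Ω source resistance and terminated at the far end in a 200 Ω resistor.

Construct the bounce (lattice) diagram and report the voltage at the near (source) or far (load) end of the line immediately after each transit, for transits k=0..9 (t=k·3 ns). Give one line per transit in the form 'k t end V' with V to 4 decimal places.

Γ_L=0.333333, Γ_S=0.500000; launch V₁=1·100/400=0.250000
k=0 src: V=0.2500
k=1 load: inc=0.250000, refl=0.250000·0.333333=0.0833; V=0.000000+0.250000+0.083333=0.3333
k=2 src: inc=0.083333, refl=0.083333·0.500000=0.0417; V=0.250000+0.083333+0.041667=0.3750
k=3 load: inc=0.041667, refl=0.041667·0.333333=0.0139; V=0.333333+0.041667+0.013889=0.3889
k=4 src: inc=0.013889, refl=0.013889·0.500000=0.0069; V=0.375000+0.013889+0.006944=0.3958
k=5 load: inc=0.006944, refl=0.006944·0.333333=0.0023; V=0.388889+0.006944+0.002315=0.3981
k=6 src: inc=0.002315, refl=0.002315·0.500000=0.0012; V=0.395833+0.002315+0.001157=0.3993
k=7 load: inc=0.001157, refl=0.001157·0.333333=0.0004; V=0.398148+0.001157+0.000386=0.3997
k=8 src: inc=0.000386, refl=0.000386·0.500000=0.0002; V=0.399306+0.000386+0.000193=0.3999
k=9 load: inc=0.000193, refl=0.000193·0.333333=0.0001; V=0.399691+0.000193+0.000064=0.3999

0 0 source 0.2500
1 3 load 0.3333
2 6 source 0.3750
3 9 load 0.3889
4 12 source 0.3958
5 15 load 0.3981
6 18 source 0.3993
7 21 load 0.3997
8 24 source 0.3999
9 27 load 0.3999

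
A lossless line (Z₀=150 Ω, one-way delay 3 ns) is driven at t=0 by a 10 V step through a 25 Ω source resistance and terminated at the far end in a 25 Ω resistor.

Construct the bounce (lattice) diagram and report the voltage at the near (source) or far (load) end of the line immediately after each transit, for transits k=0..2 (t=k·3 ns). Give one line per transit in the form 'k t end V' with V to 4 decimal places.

Γ_L=-0.714286, Γ_S=-0.714286; launch V₁=10·150/175=8.571429
k=0 src: V=8.5714
k=1 load: inc=8.571429, refl=8.571429·-0.714286=-6.1224; V=0.000000+8.571429+-6.122449=2.4490
k=2 src: inc=-6.122449, refl=-6.122449·-0.714286=4.3732; V=8.571429+-6.122449+4.373178=6.8222

0 0 source 8.5714
1 3 load 2.4490
2 6 source 6.8222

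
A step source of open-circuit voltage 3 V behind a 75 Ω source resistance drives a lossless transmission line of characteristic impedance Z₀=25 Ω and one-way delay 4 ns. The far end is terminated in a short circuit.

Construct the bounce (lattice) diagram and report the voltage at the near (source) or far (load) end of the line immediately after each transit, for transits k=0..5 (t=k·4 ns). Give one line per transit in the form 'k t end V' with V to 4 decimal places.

0 0 source 0.7500
1 4 load 0.0000
2 8 source -0.3750
3 12 load 0.0000
4 16 source 0.1875
5 20 load 0.0000

Γ_L=-1.000000, Γ_S=0.500000; launch V₁=3·25/100=0.750000
k=0 src: V=0.7500
k=1 load: inc=0.750000, refl=0.750000·-1.000000=-0.7500; V=0.000000+0.750000+-0.750000=0.0000
k=2 src: inc=-0.750000, refl=-0.750000·0.500000=-0.3750; V=0.750000+-0.750000+-0.375000=-0.3750
k=3 load: inc=-0.375000, refl=-0.375000·-1.000000=0.3750; V=0.000000+-0.375000+0.375000=0.0000
k=4 src: inc=0.375000, refl=0.375000·0.500000=0.1875; V=-0.375000+0.375000+0.187500=0.1875
k=5 load: inc=0.187500, refl=0.187500·-1.000000=-0.1875; V=0.000000+0.187500+-0.187500=0.0000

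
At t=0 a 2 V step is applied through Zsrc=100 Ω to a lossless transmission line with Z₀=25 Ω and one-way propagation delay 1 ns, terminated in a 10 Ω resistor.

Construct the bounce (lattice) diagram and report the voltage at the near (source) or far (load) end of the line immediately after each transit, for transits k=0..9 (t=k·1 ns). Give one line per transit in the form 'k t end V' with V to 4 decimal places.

0 0 source 0.4000
1 1 load 0.2286
2 2 source 0.1257
3 3 load 0.1698
4 4 source 0.1962
5 5 load 0.1849
6 6 source 0.1781
7 7 load 0.1810
8 8 source 0.1828
9 9 load 0.1820

Γ_L=-0.428571, Γ_S=0.600000; launch V₁=2·25/125=0.400000
k=0 src: V=0.4000
k=1 load: inc=0.400000, refl=0.400000·-0.428571=-0.1714; V=0.000000+0.400000+-0.171429=0.2286
k=2 src: inc=-0.171429, refl=-0.171429·0.600000=-0.1029; V=0.400000+-0.171429+-0.102857=0.1257
k=3 load: inc=-0.102857, refl=-0.102857·-0.428571=0.0441; V=0.228571+-0.102857+0.044082=0.1698
k=4 src: inc=0.044082, refl=0.044082·0.600000=0.0264; V=0.125714+0.044082+0.026449=0.1962
k=5 load: inc=0.026449, refl=0.026449·-0.428571=-0.0113; V=0.169796+0.026449+-0.011335=0.1849
k=6 src: inc=-0.011335, refl=-0.011335·0.600000=-0.0068; V=0.196245+-0.011335+-0.006801=0.1781
k=7 load: inc=-0.006801, refl=-0.006801·-0.428571=0.0029; V=0.184910+-0.006801+0.002915=0.1810
k=8 src: inc=0.002915, refl=0.002915·0.600000=0.0017; V=0.178108+0.002915+0.001749=0.1828
k=9 load: inc=0.001749, refl=0.001749·-0.428571=-0.0007; V=0.181023+0.001749+-0.000750=0.1820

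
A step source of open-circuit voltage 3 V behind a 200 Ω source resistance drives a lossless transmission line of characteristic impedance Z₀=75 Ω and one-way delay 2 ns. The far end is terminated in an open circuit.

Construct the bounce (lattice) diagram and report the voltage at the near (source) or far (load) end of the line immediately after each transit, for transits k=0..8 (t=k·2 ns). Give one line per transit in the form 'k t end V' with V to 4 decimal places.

0 0 source 0.8182
1 2 load 1.6364
2 4 source 2.0083
3 6 load 2.3802
4 8 source 2.5492
5 10 load 2.7183
6 12 source 2.7951
7 14 load 2.8719
8 16 source 2.9069

Γ_L=1.000000, Γ_S=0.454545; launch V₁=3·75/275=0.818182
k=0 src: V=0.8182
k=1 load: inc=0.818182, refl=0.818182·1.000000=0.8182; V=0.000000+0.818182+0.818182=1.6364
k=2 src: inc=0.818182, refl=0.818182·0.454545=0.3719; V=0.818182+0.818182+0.371901=2.0083
k=3 load: inc=0.371901, refl=0.371901·1.000000=0.3719; V=1.636364+0.371901+0.371901=2.3802
k=4 src: inc=0.371901, refl=0.371901·0.454545=0.1690; V=2.008264+0.371901+0.169046=2.5492
k=5 load: inc=0.169046, refl=0.169046·1.000000=0.1690; V=2.380165+0.169046+0.169046=2.7183
k=6 src: inc=0.169046, refl=0.169046·0.454545=0.0768; V=2.549211+0.169046+0.076839=2.7951
k=7 load: inc=0.076839, refl=0.076839·1.000000=0.0768; V=2.718257+0.076839+0.076839=2.8719
k=8 src: inc=0.076839, refl=0.076839·0.454545=0.0349; V=2.795096+0.076839+0.034927=2.9069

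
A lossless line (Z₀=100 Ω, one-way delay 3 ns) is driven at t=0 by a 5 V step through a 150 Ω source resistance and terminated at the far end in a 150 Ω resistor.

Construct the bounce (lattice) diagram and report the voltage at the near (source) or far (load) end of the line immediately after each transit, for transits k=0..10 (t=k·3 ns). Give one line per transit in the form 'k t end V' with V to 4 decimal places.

Γ_L=0.200000, Γ_S=0.200000; launch V₁=5·100/250=2.000000
k=0 src: V=2.0000
k=1 load: inc=2.000000, refl=2.000000·0.200000=0.4000; V=0.000000+2.000000+0.400000=2.4000
k=2 src: inc=0.400000, refl=0.400000·0.200000=0.0800; V=2.000000+0.400000+0.080000=2.4800
k=3 load: inc=0.080000, refl=0.080000·0.200000=0.0160; V=2.400000+0.080000+0.016000=2.4960
k=4 src: inc=0.016000, refl=0.016000·0.200000=0.0032; V=2.480000+0.016000+0.003200=2.4992
k=5 load: inc=0.003200, refl=0.003200·0.200000=0.0006; V=2.496000+0.003200+0.000640=2.4998
k=6 src: inc=0.000640, refl=0.000640·0.200000=0.0001; V=2.499200+0.000640+0.000128=2.5000
k=7 load: inc=0.000128, refl=0.000128·0.200000=0.0000; V=2.499840+0.000128+0.000026=2.5000
k=8 src: inc=0.000026, refl=0.000026·0.200000=0.0000; V=2.499968+0.000026+0.000005=2.5000
k=9 load: inc=0.000005, refl=0.000005·0.200000=0.0000; V=2.499994+0.000005+0.000001=2.5000
k=10 src: inc=0.000001, refl=0.000001·0.200000=0.0000; V=2.499999+0.000001+0.000000=2.5000

0 0 source 2.0000
1 3 load 2.4000
2 6 source 2.4800
3 9 load 2.4960
4 12 source 2.4992
5 15 load 2.4998
6 18 source 2.5000
7 21 load 2.5000
8 24 source 2.5000
9 27 load 2.5000
10 30 source 2.5000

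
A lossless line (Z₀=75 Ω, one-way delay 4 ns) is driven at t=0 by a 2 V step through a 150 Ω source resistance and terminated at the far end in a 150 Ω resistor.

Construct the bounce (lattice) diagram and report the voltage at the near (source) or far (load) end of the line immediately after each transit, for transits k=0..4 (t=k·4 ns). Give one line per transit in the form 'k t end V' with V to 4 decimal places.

0 0 source 0.6667
1 4 load 0.8889
2 8 source 0.9630
3 12 load 0.9877
4 16 source 0.9959

Γ_L=0.333333, Γ_S=0.333333; launch V₁=2·75/225=0.666667
k=0 src: V=0.6667
k=1 load: inc=0.666667, refl=0.666667·0.333333=0.2222; V=0.000000+0.666667+0.222222=0.8889
k=2 src: inc=0.222222, refl=0.222222·0.333333=0.0741; V=0.666667+0.222222+0.074074=0.9630
k=3 load: inc=0.074074, refl=0.074074·0.333333=0.0247; V=0.888889+0.074074+0.024691=0.9877
k=4 src: inc=0.024691, refl=0.024691·0.333333=0.0082; V=0.962963+0.024691+0.008230=0.9959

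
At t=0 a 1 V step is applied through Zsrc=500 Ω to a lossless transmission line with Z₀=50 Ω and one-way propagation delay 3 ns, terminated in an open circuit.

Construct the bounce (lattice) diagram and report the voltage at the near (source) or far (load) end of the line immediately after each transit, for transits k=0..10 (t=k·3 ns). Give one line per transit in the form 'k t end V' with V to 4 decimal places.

0 0 source 0.0909
1 3 load 0.1818
2 6 source 0.2562
3 9 load 0.3306
4 12 source 0.3914
5 15 load 0.4523
6 18 source 0.5021
7 21 load 0.5519
8 24 source 0.5926
9 27 load 0.6334
10 30 source 0.6667

Γ_L=1.000000, Γ_S=0.818182; launch V₁=1·50/550=0.090909
k=0 src: V=0.0909
k=1 load: inc=0.090909, refl=0.090909·1.000000=0.0909; V=0.000000+0.090909+0.090909=0.1818
k=2 src: inc=0.090909, refl=0.090909·0.818182=0.0744; V=0.090909+0.090909+0.074380=0.2562
k=3 load: inc=0.074380, refl=0.074380·1.000000=0.0744; V=0.181818+0.074380+0.074380=0.3306
k=4 src: inc=0.074380, refl=0.074380·0.818182=0.0609; V=0.256198+0.074380+0.060856=0.3914
k=5 load: inc=0.060856, refl=0.060856·1.000000=0.0609; V=0.330579+0.060856+0.060856=0.4523
k=6 src: inc=0.060856, refl=0.060856·0.818182=0.0498; V=0.391435+0.060856+0.049792=0.5021
k=7 load: inc=0.049792, refl=0.049792·1.000000=0.0498; V=0.452292+0.049792+0.049792=0.5519
k=8 src: inc=0.049792, refl=0.049792·0.818182=0.0407; V=0.502083+0.049792+0.040739=0.5926
k=9 load: inc=0.040739, refl=0.040739·1.000000=0.0407; V=0.551875+0.040739+0.040739=0.6334
k=10 src: inc=0.040739, refl=0.040739·0.818182=0.0333; V=0.592614+0.040739+0.033332=0.6667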